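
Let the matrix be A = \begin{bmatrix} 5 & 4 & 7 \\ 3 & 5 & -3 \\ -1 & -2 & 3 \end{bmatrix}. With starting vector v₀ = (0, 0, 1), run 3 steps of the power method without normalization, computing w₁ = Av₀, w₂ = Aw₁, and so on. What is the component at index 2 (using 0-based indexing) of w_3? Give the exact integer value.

-14

w1 = Av₀ = (7, -3, 3)
w2 = Aw1 = (44, -3, 8)
w3 = Aw2 = (264, 93, -14)
The requested component of w3 is -14.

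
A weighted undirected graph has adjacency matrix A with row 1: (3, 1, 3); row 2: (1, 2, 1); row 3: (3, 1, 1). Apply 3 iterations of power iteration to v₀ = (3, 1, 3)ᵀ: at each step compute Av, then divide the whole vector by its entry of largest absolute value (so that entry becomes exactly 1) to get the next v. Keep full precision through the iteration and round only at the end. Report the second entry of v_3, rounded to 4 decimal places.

0.4680

Av0 = (19.00000, 8.00000, 13.00000); divide by 19.00000 → v1 = (1.00000, 0.42105, 0.68421)
Av1 = (5.47368, 2.52632, 4.10526); divide by 5.47368 → v2 = (1.00000, 0.46154, 0.75000)
Av2 = (5.71154, 2.67308, 4.21154); divide by 5.71154 → v3 = (1.00000, 0.46801, 0.73737)
Requested entry of v3: 278/594 = 0.4680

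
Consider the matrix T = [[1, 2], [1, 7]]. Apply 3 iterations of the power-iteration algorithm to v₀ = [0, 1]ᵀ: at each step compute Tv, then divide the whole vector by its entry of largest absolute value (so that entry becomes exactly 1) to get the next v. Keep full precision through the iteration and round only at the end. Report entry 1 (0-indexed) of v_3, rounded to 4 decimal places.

1.0000

Tv0 = (2.00000, 7.00000); divide by 7.00000 → v1 = (0.28571, 1.00000)
Tv1 = (2.28571, 7.28571); divide by 7.28571 → v2 = (0.31373, 1.00000)
Tv2 = (2.31373, 7.31373); divide by 7.31373 → v3 = (0.31635, 1.00000)
Requested entry of v3: 373/373 = 1.0000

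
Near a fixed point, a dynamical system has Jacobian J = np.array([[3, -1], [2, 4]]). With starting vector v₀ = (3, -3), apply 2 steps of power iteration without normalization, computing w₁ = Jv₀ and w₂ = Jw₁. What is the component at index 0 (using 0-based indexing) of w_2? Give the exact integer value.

42

w1 = Jv₀ = (12, -6)
w2 = Jw1 = (42, 0)
The requested component of w2 is 42.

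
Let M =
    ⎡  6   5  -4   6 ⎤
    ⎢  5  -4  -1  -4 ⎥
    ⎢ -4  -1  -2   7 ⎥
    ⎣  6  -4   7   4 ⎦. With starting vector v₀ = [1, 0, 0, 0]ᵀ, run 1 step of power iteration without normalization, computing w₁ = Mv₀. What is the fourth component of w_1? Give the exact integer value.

w1 = Mv₀ = (6·1 + 5·0 + (-4)·0 + 6·0; 5·1 + (-4)·0 + (-1)·0 + (-4)·0; (-4)·1 + (-1)·0 + (-2)·0 + 7·0; 6·1 + (-4)·0 + 7·0 + 4·0) = (6, 5, -4, 6)
The requested component of w1 is 6.

6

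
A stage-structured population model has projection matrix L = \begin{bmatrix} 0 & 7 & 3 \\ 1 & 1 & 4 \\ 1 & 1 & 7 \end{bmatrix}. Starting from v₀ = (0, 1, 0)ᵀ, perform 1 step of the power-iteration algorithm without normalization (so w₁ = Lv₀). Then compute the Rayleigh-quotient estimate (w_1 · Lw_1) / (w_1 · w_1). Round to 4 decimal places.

w1 = Lv₀ = (7, 1, 1)
Lw1 = (10, 12, 15)
w1·Lw1 = 7·10 + 1·12 + 1·15 = 97; w1·w1 = 7·7 + 1·1 + 1·1 = 51
λ ≈ 97/51 = 1.9020

1.9020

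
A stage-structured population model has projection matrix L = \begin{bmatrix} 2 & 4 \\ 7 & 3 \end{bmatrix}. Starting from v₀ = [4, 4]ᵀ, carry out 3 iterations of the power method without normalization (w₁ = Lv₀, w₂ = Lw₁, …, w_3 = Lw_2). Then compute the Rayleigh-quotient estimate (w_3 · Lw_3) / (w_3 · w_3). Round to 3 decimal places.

w1 = Lv₀ = (2·4 + 4·4; 7·4 + 3·4) = (24, 40)
w2 = Lw1 = (2·24 + 4·40; 7·24 + 3·40) = (208, 288)
w3 = Lw2 = (1568, 2320)
Lw3 = (12416, 17936)
w3·Lw3 = 1568·12416 + 2320·17936 = 61079808; w3·w3 = 1568·1568 + 2320·2320 = 7841024
λ ≈ 61079808/7841024 = 7.790

λ ≈ 7.790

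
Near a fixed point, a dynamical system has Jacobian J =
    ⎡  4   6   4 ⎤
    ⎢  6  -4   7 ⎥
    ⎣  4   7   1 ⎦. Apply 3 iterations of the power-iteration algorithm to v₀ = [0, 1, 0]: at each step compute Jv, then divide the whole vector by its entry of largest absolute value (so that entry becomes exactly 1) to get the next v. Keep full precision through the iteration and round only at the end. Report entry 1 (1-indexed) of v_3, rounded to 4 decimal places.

0.8881

Jv0 = (6.00000, -4.00000, 7.00000); divide by 7.00000 → v1 = (0.85714, -0.57143, 1.00000)
Jv1 = (4.00000, 14.42857, 0.42857); divide by 14.42857 → v2 = (0.27723, 1.00000, 0.02970)
Jv2 = (7.22772, -2.12871, 8.13861); divide by 8.13861 → v3 = (0.88808, -0.26156, 1.00000)
Requested entry of v3: 730/822 = 0.8881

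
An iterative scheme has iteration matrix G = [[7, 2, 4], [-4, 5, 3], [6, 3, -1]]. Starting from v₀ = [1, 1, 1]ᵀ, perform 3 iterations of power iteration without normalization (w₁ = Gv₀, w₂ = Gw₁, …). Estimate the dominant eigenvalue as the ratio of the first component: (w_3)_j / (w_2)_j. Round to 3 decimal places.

9.382

w1 = Gv₀ = (13, 4, 8)
w2 = Gw1 = (131, -8, 82)
w3 = Gw2 = (1229, -318, 680)
Ratio at component: 1229 / 131 = 9.382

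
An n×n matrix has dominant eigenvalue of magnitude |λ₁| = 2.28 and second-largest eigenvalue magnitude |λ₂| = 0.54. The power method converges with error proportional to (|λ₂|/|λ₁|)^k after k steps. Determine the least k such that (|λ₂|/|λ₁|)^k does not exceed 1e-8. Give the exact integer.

|λ₂/λ₁| = 0.54/2.28 = 0.23684
Need k ≥ ln(1e-8) / ln(0.23684) = -18.4207 / -1.4404 ≈ 12.789
Smallest integer k satisfying the bound: 13

13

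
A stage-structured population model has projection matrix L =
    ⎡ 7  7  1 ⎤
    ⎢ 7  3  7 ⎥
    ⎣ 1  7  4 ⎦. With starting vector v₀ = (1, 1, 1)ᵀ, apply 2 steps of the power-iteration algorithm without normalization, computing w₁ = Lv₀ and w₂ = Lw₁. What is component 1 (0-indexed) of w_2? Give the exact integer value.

240

w1 = Lv₀ = (7·1 + 7·1 + 1·1; 7·1 + 3·1 + 7·1; 1·1 + 7·1 + 4·1) = (15, 17, 12)
w2 = Lw1 = (7·15 + 7·17 + 1·12; 7·15 + 3·17 + 7·12; 1·15 + 7·17 + 4·12) = (236, 240, 182)
The requested component of w2 is 240.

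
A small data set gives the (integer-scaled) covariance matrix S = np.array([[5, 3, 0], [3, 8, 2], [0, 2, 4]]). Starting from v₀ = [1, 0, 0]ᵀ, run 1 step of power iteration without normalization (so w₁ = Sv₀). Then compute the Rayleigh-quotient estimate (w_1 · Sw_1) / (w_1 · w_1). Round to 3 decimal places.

8.441

w1 = Sv₀ = (5·1 + 3·0 + 0·0; 3·1 + 8·0 + 2·0; 0·1 + 2·0 + 4·0) = (5, 3, 0)
Sw1 = (34, 39, 6)
w1·Sw1 = 5·34 + 3·39 + 0·6 = 287; w1·w1 = 5·5 + 3·3 + 0·0 = 34
λ ≈ 287/34 = 8.441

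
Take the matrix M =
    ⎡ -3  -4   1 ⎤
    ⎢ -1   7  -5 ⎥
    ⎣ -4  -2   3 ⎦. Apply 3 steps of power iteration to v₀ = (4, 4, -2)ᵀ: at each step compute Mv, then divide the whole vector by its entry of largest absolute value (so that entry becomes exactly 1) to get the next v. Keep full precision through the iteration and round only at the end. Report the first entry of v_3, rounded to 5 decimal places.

-0.46429

Mv0 = (-30.000000, 34.000000, -30.000000); divide by 34.000000 → v1 = (-0.882353, 1.000000, -0.882353)
Mv1 = (-2.235294, 12.294118, -1.117647); divide by 12.294118 → v2 = (-0.181818, 1.000000, -0.090909)
Mv2 = (-3.545455, 7.636364, -1.545455); divide by 7.636364 → v3 = (-0.464286, 1.000000, -0.202381)
Requested entry of v3: -1482/3192 = -0.46429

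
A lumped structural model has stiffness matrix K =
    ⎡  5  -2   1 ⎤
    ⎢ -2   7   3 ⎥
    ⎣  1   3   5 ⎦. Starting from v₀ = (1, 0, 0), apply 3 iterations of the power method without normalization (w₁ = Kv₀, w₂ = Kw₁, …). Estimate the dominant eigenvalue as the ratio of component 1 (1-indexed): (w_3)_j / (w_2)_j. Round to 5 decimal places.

w1 = Kv₀ = (5, -2, 1)
w2 = Kw1 = (30, -21, 4)
w3 = Kw2 = (196, -195, -13)
Ratio at component: 196 / 30 = 6.53333

λ ≈ 6.53333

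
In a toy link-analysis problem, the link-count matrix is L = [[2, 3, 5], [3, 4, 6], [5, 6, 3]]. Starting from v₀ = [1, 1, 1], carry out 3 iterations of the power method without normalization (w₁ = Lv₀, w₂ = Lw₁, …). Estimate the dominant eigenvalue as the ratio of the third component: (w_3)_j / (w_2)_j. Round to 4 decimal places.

w1 = Lv₀ = (2·1 + 3·1 + 5·1; 3·1 + 4·1 + 6·1; 5·1 + 6·1 + 3·1) = (10, 13, 14)
w2 = Lw1 = (2·10 + 3·13 + 5·14; 3·10 + 4·13 + 6·14; 5·10 + 6·13 + 3·14) = (129, 166, 170)
w3 = Lw2 = (1606, 2071, 2151)
Ratio at component: 2151 / 170 = 12.6529

λ ≈ 12.6529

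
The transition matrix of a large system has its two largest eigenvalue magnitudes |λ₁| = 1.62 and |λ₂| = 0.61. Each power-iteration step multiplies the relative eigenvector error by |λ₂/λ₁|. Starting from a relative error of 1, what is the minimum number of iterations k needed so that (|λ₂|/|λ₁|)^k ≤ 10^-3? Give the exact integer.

8

|λ₂/λ₁| = 0.61/1.62 = 0.37654
Need k ≥ ln(10^-3) / ln(0.37654) = -6.9078 / -0.9767 ≈ 7.072
Smallest integer k satisfying the bound: 8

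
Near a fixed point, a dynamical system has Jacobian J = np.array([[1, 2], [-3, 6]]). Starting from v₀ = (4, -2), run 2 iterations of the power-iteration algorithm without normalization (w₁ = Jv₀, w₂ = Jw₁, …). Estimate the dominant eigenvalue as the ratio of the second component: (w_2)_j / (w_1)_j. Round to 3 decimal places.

λ ≈ 6.000

w1 = Jv₀ = (1·4 + 2·(-2); (-3)·4 + 6·(-2)) = (0, -24)
w2 = Jw1 = (1·0 + 2·(-24); (-3)·0 + 6·(-24)) = (-48, -144)
Ratio at component: -144 / -24 = 6.000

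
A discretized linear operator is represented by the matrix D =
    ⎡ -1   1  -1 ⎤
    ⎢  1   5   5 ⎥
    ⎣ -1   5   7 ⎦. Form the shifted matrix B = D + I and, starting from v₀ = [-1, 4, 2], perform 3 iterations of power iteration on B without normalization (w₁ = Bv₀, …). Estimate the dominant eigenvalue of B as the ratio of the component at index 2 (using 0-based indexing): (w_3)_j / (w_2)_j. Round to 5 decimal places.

12.20261

B = D + I has rows (0, 1, -1); (1, 6, 5); (-1, 5, 8)
w1 = Bv₀ = (0·(-1) + 1·4 + (-1)·2; 1·(-1) + 6·4 + 5·2; (-1)·(-1) + 5·4 + 8·2) = (2, 33, 37)
w2 = Bw1 = (0·2 + 1·33 + (-1)·37; 1·2 + 6·33 + 5·37; (-1)·2 + 5·33 + 8·37) = (-4, 385, 459)
w3 = Bw2 = (-74, 4601, 5601)
Ratio: 5601/459 = 12.20261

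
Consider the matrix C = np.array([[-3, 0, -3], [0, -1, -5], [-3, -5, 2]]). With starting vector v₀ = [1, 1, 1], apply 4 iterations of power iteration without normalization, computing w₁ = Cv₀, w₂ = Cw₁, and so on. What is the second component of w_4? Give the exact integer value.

w1 = Cv₀ = (-6, -6, -6)
w2 = Cw1 = (36, 36, 36)
w3 = Cw2 = (-216, -216, -216)
w4 = Cw3 = (1296, 1296, 1296)
The requested component of w4 is 1296.

1296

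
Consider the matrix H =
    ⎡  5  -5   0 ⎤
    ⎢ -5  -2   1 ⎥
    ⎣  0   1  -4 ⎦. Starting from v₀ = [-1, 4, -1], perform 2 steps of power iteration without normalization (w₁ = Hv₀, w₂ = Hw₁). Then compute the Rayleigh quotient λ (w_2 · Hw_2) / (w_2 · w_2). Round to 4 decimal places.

w1 = Hv₀ = (5·(-1) + (-5)·4 + 0·(-1); (-5)·(-1) + (-2)·4 + 1·(-1); 0·(-1) + 1·4 + (-4)·(-1)) = (-25, -4, 8)
w2 = Hw1 = (5·(-25) + (-5)·(-4) + 0·8; (-5)·(-25) + (-2)·(-4) + 1·8; 0·(-25) + 1·(-4) + (-4)·8) = (-105, 141, -36)
Hw2 = (-1230, 207, 285)
w2·Hw2 = (-105)·(-1230) + 141·207 + (-36)·285 = 148077; w2·w2 = (-105)·(-105) + 141·141 + (-36)·(-36) = 32202
λ ≈ 148077/32202 = 4.5984

4.5984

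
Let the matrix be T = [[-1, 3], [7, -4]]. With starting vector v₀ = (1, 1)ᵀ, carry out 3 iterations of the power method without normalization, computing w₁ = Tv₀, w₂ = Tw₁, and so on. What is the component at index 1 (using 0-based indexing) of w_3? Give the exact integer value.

41

w1 = Tv₀ = (2, 3)
w2 = Tw1 = (7, 2)
w3 = Tw2 = (-1, 41)
The requested component of w3 is 41.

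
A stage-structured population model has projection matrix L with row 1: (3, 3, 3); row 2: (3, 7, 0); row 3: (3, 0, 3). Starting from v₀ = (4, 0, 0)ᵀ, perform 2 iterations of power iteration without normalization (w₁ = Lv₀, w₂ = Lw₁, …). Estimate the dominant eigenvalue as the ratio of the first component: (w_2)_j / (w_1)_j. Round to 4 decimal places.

w1 = Lv₀ = (12, 12, 12)
w2 = Lw1 = (108, 120, 72)
Ratio at component: 108 / 12 = 9.0000

λ ≈ 9.0000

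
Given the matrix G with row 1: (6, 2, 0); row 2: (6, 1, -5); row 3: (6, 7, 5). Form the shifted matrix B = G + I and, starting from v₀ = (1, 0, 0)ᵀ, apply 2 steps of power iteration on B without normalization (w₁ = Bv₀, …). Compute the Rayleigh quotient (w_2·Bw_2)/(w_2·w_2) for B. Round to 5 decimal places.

μ ≈ 9.35931

B = G + I has rows (7, 2, 0); (6, 2, -5); (6, 7, 6)
w1 = Bv₀ = (7·1 + 2·0 + 0·0; 6·1 + 2·0 + (-5)·0; 6·1 + 7·0 + 6·0) = (7, 6, 6)
w2 = Bw1 = (7·7 + 2·6 + 0·6; 6·7 + 2·6 + (-5)·6; 6·7 + 7·6 + 6·6) = (61, 24, 120)
Bw2 = (475, -186, 1254)
w2·Bw2 = 174991; w2·w2 = 18697; μ ≈ 174991/18697 = 9.35931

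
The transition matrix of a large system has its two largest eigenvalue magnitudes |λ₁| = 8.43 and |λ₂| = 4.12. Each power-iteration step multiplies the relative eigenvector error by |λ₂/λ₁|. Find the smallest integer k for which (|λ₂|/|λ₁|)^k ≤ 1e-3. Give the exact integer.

|λ₂/λ₁| = 4.12/8.43 = 0.48873
Need k ≥ ln(1e-3) / ln(0.48873) = -6.9078 / -0.7159 ≈ 9.648
Smallest integer k satisfying the bound: 10

10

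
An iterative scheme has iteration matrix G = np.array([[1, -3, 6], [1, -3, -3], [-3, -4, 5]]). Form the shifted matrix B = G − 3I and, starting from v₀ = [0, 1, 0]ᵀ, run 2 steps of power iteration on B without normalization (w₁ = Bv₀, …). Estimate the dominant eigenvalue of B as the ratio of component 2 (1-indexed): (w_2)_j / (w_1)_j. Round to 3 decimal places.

B = G − 3I has rows (-2, -3, 6); (1, -6, -3); (-3, -4, 2)
w1 = Bv₀ = ((-2)·0 + (-3)·1 + 6·0; 1·0 + (-6)·1 + (-3)·0; (-3)·0 + (-4)·1 + 2·0) = (-3, -6, -4)
w2 = Bw1 = ((-2)·(-3) + (-3)·(-6) + 6·(-4); 1·(-3) + (-6)·(-6) + (-3)·(-4); (-3)·(-3) + (-4)·(-6) + 2·(-4)) = (0, 45, 25)
Ratio: 45/-6 = -7.500

μ ≈ -7.500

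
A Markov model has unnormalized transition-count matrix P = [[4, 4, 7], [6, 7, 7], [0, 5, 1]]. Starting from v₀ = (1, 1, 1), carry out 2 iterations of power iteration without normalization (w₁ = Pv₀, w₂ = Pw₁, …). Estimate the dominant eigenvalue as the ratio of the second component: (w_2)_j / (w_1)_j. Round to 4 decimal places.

13.6000

w1 = Pv₀ = (4·1 + 4·1 + 7·1; 6·1 + 7·1 + 7·1; 0·1 + 5·1 + 1·1) = (15, 20, 6)
w2 = Pw1 = (4·15 + 4·20 + 7·6; 6·15 + 7·20 + 7·6; 0·15 + 5·20 + 1·6) = (182, 272, 106)
Ratio at component: 272 / 20 = 13.6000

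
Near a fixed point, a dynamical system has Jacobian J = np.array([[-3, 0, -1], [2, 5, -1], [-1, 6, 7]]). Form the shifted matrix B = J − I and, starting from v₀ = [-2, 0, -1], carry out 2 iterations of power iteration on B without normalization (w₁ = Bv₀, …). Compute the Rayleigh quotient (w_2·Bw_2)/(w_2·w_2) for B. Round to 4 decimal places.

B = J − I has rows (-4, 0, -1); (2, 4, -1); (-1, 6, 6)
w1 = Bv₀ = (9, -3, -4)
w2 = Bw1 = (-32, 10, -51)
Bw2 = (179, 27, -214)
w2·Bw2 = 5456; w2·w2 = 3725; μ ≈ 5456/3725 = 1.4647

μ ≈ 1.4647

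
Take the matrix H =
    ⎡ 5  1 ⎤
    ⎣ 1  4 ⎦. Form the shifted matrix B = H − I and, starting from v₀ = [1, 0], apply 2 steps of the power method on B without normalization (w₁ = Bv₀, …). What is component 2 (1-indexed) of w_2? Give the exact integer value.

7

B = H − I has rows (4, 1); (1, 3)
w1 = Bv₀ = (4, 1)
w2 = Bw1 = (17, 7)
Requested component of w2: 7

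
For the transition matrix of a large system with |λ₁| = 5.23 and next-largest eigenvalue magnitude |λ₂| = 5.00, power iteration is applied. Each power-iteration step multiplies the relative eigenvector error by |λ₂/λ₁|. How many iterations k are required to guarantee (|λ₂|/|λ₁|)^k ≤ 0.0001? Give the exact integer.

|λ₂/λ₁| = 5.00/5.23 = 0.95602
Need k ≥ ln(0.0001) / ln(0.95602) = -9.2103 / -0.0450 ≈ 204.795
Smallest integer k satisfying the bound: 205

205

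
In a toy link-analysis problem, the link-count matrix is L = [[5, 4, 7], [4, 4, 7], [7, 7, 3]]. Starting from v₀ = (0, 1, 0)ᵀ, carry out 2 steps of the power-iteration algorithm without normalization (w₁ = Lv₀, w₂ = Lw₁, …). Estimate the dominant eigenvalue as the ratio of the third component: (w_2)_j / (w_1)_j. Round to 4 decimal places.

w1 = Lv₀ = (5·0 + 4·1 + 7·0; 4·0 + 4·1 + 7·0; 7·0 + 7·1 + 3·0) = (4, 4, 7)
w2 = Lw1 = (5·4 + 4·4 + 7·7; 4·4 + 4·4 + 7·7; 7·4 + 7·4 + 3·7) = (85, 81, 77)
Ratio at component: 77 / 7 = 11.0000

11.0000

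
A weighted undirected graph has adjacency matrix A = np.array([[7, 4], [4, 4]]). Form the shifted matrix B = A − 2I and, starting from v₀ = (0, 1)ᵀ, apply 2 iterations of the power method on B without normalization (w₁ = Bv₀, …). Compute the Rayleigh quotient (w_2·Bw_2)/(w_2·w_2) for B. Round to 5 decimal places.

μ ≈ 7.77027

B = A − 2I has rows (5, 4); (4, 2)
w1 = Bv₀ = (5·0 + 4·1; 4·0 + 2·1) = (4, 2)
w2 = Bw1 = (5·4 + 4·2; 4·4 + 2·2) = (28, 20)
Bw2 = (220, 152)
w2·Bw2 = 9200; w2·w2 = 1184; μ ≈ 9200/1184 = 7.77027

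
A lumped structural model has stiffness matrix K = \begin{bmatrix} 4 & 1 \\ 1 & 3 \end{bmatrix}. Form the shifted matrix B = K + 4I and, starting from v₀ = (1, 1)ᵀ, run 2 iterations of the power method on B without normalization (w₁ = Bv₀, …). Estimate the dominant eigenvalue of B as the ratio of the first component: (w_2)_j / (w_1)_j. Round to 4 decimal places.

B = K + 4I has rows (8, 1); (1, 7)
w1 = Bv₀ = (8·1 + 1·1; 1·1 + 7·1) = (9, 8)
w2 = Bw1 = (8·9 + 1·8; 1·9 + 7·8) = (80, 65)
Ratio: 80/9 = 8.8889

8.8889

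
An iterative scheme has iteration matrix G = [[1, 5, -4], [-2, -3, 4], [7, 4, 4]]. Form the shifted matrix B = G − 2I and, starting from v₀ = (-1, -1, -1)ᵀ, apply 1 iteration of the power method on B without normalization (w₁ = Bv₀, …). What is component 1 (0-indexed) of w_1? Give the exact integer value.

3

B = G − 2I has rows (-1, 5, -4); (-2, -5, 4); (7, 4, 2)
w1 = Bv₀ = ((-1)·(-1) + 5·(-1) + (-4)·(-1); (-2)·(-1) + (-5)·(-1) + 4·(-1); 7·(-1) + 4·(-1) + 2·(-1)) = (0, 3, -13)
Requested component of w1: 3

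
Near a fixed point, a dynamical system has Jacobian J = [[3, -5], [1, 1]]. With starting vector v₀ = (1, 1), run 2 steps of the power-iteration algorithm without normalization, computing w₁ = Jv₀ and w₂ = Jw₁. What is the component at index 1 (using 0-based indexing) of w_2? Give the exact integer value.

w1 = Jv₀ = (3·1 + (-5)·1; 1·1 + 1·1) = (-2, 2)
w2 = Jw1 = (3·(-2) + (-5)·2; 1·(-2) + 1·2) = (-16, 0)
The requested component of w2 is 0.

0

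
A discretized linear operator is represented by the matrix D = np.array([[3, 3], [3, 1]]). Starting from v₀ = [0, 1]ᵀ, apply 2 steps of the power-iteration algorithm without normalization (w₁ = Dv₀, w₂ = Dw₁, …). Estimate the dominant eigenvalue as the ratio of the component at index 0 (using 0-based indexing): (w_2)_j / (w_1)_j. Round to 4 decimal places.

4.0000

w1 = Dv₀ = (3·0 + 3·1; 3·0 + 1·1) = (3, 1)
w2 = Dw1 = (3·3 + 3·1; 3·3 + 1·1) = (12, 10)
Ratio at component: 12 / 3 = 4.0000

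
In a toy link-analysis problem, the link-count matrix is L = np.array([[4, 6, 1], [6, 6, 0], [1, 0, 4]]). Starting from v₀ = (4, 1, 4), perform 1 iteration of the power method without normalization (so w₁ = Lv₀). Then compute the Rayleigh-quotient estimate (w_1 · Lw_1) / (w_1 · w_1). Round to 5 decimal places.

w1 = Lv₀ = (4·4 + 6·1 + 1·4; 6·4 + 6·1 + 0·4; 1·4 + 0·1 + 4·4) = (26, 30, 20)
Lw1 = (304, 336, 106)
w1·Lw1 = 26·304 + 30·336 + 20·106 = 20104; w1·w1 = 26·26 + 30·30 + 20·20 = 1976
λ ≈ 20104/1976 = 10.17409

10.17409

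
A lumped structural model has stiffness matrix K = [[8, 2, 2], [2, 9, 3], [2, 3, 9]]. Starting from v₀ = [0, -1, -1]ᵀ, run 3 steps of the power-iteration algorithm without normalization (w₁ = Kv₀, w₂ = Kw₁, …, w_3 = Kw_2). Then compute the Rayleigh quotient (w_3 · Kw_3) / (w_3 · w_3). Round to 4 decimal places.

λ ≈ 13.4399

w1 = Kv₀ = (8·0 + 2·(-1) + 2·(-1); 2·0 + 9·(-1) + 3·(-1); 2·0 + 3·(-1) + 9·(-1)) = (-4, -12, -12)
w2 = Kw1 = (8·(-4) + 2·(-12) + 2·(-12); 2·(-4) + 9·(-12) + 3·(-12); 2·(-4) + 3·(-12) + 9·(-12)) = (-80, -152, -152)
w3 = Kw2 = (-1248, -1984, -1984)
Kw3 = (-17920, -26304, -26304)
w3·Kw3 = (-1248)·(-17920) + (-1984)·(-26304) + (-1984)·(-26304) = 126738432; w3·w3 = (-1248)·(-1248) + (-1984)·(-1984) + (-1984)·(-1984) = 9430016
λ ≈ 126738432/9430016 = 13.4399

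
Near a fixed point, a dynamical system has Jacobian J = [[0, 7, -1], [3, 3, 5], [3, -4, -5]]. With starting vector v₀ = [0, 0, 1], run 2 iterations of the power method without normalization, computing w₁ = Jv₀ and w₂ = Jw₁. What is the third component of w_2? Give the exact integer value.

w1 = Jv₀ = (-1, 5, -5)
w2 = Jw1 = (40, -13, 2)
The requested component of w2 is 2.

2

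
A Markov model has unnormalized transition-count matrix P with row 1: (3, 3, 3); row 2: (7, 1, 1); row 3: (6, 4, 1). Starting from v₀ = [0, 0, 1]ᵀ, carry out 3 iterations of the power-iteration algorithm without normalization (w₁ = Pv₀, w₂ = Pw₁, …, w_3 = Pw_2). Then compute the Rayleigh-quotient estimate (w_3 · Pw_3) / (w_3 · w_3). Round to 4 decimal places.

λ ≈ 9.5004

w1 = Pv₀ = (3·0 + 3·0 + 3·1; 7·0 + 1·0 + 1·1; 6·0 + 4·0 + 1·1) = (3, 1, 1)
w2 = Pw1 = (3·3 + 3·1 + 3·1; 7·3 + 1·1 + 1·1; 6·3 + 4·1 + 1·1) = (15, 23, 23)
w3 = Pw2 = (183, 151, 205)
Pw3 = (1617, 1637, 1907)
w3·Pw3 = 183·1617 + 151·1637 + 205·1907 = 934033; w3·w3 = 183·183 + 151·151 + 205·205 = 98315
λ ≈ 934033/98315 = 9.5004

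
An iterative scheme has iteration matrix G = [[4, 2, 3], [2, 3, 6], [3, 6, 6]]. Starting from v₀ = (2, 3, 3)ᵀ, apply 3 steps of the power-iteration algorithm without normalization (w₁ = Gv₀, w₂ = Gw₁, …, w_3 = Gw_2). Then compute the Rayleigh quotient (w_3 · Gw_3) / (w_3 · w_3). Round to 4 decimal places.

w1 = Gv₀ = (4·2 + 2·3 + 3·3; 2·2 + 3·3 + 6·3; 3·2 + 6·3 + 6·3) = (23, 31, 42)
w2 = Gw1 = (4·23 + 2·31 + 3·42; 2·23 + 3·31 + 6·42; 3·23 + 6·31 + 6·42) = (280, 391, 507)
w3 = Gw2 = (3423, 4775, 6228)
Gw3 = (41926, 58539, 76287)
w3·Gw3 = 3423·41926 + 4775·58539 + 6228·76287 = 898151859; w3·w3 = 3423·3423 + 4775·4775 + 6228·6228 = 73305538
λ ≈ 898151859/73305538 = 12.2522

λ ≈ 12.2522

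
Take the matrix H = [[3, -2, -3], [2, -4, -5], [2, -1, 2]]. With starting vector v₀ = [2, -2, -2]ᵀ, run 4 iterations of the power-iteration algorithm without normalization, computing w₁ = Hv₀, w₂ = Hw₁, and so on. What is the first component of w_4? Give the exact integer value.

w1 = Hv₀ = (3·2 + (-2)·(-2) + (-3)·(-2); 2·2 + (-4)·(-2) + (-5)·(-2); 2·2 + (-1)·(-2) + 2·(-2)) = (16, 22, 2)
w2 = Hw1 = (3·16 + (-2)·22 + (-3)·2; 2·16 + (-4)·22 + (-5)·2; 2·16 + (-1)·22 + 2·2) = (-2, -66, 14)
w3 = Hw2 = (84, 190, 90)
w4 = Hw3 = (-398, -1042, 158)
The requested component of w4 is -398.

-398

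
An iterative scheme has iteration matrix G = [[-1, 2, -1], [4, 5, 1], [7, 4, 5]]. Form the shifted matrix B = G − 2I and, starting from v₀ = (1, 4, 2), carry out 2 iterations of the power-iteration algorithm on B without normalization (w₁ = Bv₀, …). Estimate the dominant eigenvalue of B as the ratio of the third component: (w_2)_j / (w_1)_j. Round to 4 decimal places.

B = G − 2I has rows (-3, 2, -1); (4, 3, 1); (7, 4, 3)
w1 = Bv₀ = ((-3)·1 + 2·4 + (-1)·2; 4·1 + 3·4 + 1·2; 7·1 + 4·4 + 3·2) = (3, 18, 29)
w2 = Bw1 = ((-3)·3 + 2·18 + (-1)·29; 4·3 + 3·18 + 1·29; 7·3 + 4·18 + 3·29) = (-2, 95, 180)
Ratio: 180/29 = 6.2069

μ ≈ 6.2069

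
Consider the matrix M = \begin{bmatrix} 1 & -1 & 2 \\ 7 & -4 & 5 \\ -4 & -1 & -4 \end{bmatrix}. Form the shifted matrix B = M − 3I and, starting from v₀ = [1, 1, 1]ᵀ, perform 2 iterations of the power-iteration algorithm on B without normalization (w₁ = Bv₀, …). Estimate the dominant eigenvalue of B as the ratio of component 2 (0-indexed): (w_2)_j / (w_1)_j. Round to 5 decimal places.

B = M − 3I has rows (-2, -1, 2); (7, -7, 5); (-4, -1, -7)
w1 = Bv₀ = (-1, 5, -12)
w2 = Bw1 = (-27, -102, 83)
Ratio: 83/-12 = -6.91667

μ ≈ -6.91667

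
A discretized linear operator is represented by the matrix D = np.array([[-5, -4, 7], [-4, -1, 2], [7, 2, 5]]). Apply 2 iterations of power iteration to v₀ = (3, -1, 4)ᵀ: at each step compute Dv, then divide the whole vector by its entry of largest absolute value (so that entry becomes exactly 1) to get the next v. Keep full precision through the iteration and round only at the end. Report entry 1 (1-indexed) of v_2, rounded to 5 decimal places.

0.64935

Dv0 = (17.000000, -3.000000, 39.000000); divide by 39.000000 → v1 = (0.435897, -0.076923, 1.000000)
Dv1 = (5.128205, 0.333333, 7.897436); divide by 7.897436 → v2 = (0.649351, 0.042208, 1.000000)
Requested entry of v2: 200/308 = 0.64935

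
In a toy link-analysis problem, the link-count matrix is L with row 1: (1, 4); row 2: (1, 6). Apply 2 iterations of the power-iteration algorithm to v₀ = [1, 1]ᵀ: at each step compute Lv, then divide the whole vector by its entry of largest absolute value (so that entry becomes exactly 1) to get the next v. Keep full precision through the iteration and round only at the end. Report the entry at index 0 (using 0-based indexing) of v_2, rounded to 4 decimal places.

0.7021

Lv0 = (5.00000, 7.00000); divide by 7.00000 → v1 = (0.71429, 1.00000)
Lv1 = (4.71429, 6.71429); divide by 6.71429 → v2 = (0.70213, 1.00000)
Requested entry of v2: 33/47 = 0.7021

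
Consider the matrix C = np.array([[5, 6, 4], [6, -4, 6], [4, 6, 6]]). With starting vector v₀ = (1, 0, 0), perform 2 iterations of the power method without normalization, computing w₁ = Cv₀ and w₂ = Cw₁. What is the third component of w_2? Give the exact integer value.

w1 = Cv₀ = (5, 6, 4)
w2 = Cw1 = (77, 30, 80)
The requested component of w2 is 80.

80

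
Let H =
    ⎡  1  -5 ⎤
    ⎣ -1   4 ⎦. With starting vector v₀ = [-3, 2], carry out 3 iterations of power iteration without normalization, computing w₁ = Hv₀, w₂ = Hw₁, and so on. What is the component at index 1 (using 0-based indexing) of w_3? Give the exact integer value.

296

w1 = Hv₀ = (1·(-3) + (-5)·2; (-1)·(-3) + 4·2) = (-13, 11)
w2 = Hw1 = (1·(-13) + (-5)·11; (-1)·(-13) + 4·11) = (-68, 57)
w3 = Hw2 = (-353, 296)
The requested component of w3 is 296.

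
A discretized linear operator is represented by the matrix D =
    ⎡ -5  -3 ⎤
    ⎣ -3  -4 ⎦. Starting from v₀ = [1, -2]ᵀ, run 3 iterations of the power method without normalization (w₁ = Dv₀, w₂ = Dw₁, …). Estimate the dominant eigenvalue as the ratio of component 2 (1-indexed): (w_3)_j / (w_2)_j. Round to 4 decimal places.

-6.6087

w1 = Dv₀ = (1, 5)
w2 = Dw1 = (-20, -23)
w3 = Dw2 = (169, 152)
Ratio at component: 152 / -23 = -6.6087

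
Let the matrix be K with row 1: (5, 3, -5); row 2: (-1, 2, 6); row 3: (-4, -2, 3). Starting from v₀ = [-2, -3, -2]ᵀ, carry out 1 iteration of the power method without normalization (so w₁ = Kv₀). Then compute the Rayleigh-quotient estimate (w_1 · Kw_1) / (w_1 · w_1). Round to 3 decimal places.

w1 = Kv₀ = (5·(-2) + 3·(-3) + (-5)·(-2); (-1)·(-2) + 2·(-3) + 6·(-2); (-4)·(-2) + (-2)·(-3) + 3·(-2)) = (-9, -16, 8)
Kw1 = (-133, 25, 92)
w1·Kw1 = (-9)·(-133) + (-16)·25 + 8·92 = 1533; w1·w1 = (-9)·(-9) + (-16)·(-16) + 8·8 = 401
λ ≈ 1533/401 = 3.823

λ ≈ 3.823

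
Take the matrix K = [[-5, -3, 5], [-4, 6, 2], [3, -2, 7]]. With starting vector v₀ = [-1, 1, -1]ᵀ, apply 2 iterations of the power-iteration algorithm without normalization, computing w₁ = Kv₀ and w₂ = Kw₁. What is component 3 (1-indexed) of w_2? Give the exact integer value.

-109

w1 = Kv₀ = ((-5)·(-1) + (-3)·1 + 5·(-1); (-4)·(-1) + 6·1 + 2·(-1); 3·(-1) + (-2)·1 + 7·(-1)) = (-3, 8, -12)
w2 = Kw1 = ((-5)·(-3) + (-3)·8 + 5·(-12); (-4)·(-3) + 6·8 + 2·(-12); 3·(-3) + (-2)·8 + 7·(-12)) = (-69, 36, -109)
The requested component of w2 is -109.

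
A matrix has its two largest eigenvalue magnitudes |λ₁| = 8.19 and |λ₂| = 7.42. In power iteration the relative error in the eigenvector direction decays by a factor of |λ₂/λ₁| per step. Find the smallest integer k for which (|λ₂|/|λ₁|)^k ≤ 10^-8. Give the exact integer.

|λ₂/λ₁| = 7.42/8.19 = 0.90598
Need k ≥ ln(10^-8) / ln(0.90598) = -18.4207 / -0.0987 ≈ 186.567
Smallest integer k satisfying the bound: 187

187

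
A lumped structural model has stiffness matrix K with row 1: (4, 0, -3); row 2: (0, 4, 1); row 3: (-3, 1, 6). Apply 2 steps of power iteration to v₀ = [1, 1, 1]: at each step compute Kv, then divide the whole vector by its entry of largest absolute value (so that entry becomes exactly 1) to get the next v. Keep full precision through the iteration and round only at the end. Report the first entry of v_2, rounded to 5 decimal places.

-0.30769

Kv0 = (1.000000, 5.000000, 4.000000); divide by 5.000000 → v1 = (0.200000, 1.000000, 0.800000)
Kv1 = (-1.600000, 4.800000, 5.200000); divide by 5.200000 → v2 = (-0.307692, 0.923077, 1.000000)
Requested entry of v2: -8/26 = -0.30769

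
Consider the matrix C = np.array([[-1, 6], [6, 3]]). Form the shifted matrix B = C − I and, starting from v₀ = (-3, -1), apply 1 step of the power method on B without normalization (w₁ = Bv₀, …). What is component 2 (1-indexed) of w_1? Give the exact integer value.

B = C − I has rows (-2, 6); (6, 2)
w1 = Bv₀ = (0, -20)
Requested component of w1: -20

-20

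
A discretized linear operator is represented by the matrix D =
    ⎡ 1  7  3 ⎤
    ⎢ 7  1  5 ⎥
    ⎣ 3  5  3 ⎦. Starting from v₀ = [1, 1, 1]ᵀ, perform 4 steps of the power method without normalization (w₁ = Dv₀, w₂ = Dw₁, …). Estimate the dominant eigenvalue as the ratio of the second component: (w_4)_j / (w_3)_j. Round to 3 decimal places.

11.554

w1 = Dv₀ = (11, 13, 11)
w2 = Dw1 = (135, 145, 131)
w3 = Dw2 = (1543, 1745, 1523)
w4 = Dw3 = (18327, 20161, 17923)
Ratio at component: 20161 / 1745 = 11.554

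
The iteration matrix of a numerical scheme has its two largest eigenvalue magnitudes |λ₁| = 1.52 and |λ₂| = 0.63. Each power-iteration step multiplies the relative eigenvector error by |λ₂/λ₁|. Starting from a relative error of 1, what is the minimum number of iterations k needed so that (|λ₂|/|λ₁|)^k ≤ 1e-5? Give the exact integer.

14

|λ₂/λ₁| = 0.63/1.52 = 0.41447
Need k ≥ ln(1e-5) / ln(0.41447) = -11.5129 / -0.8807 ≈ 13.072
Smallest integer k satisfying the bound: 14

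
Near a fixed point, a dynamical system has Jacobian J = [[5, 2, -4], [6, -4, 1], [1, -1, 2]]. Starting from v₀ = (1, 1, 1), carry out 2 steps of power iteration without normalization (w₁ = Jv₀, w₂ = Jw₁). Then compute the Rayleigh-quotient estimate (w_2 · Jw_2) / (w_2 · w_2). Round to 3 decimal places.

w1 = Jv₀ = (5·1 + 2·1 + (-4)·1; 6·1 + (-4)·1 + 1·1; 1·1 + (-1)·1 + 2·1) = (3, 3, 2)
w2 = Jw1 = (5·3 + 2·3 + (-4)·2; 6·3 + (-4)·3 + 1·2; 1·3 + (-1)·3 + 2·2) = (13, 8, 4)
Jw2 = (65, 50, 13)
w2·Jw2 = 13·65 + 8·50 + 4·13 = 1297; w2·w2 = 13·13 + 8·8 + 4·4 = 249
λ ≈ 1297/249 = 5.209

5.209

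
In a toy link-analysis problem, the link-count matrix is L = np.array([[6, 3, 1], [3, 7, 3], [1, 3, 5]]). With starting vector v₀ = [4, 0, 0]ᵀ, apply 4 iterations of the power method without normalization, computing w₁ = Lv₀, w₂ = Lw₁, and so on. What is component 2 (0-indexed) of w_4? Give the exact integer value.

w1 = Lv₀ = (6·4 + 3·0 + 1·0; 3·4 + 7·0 + 3·0; 1·4 + 3·0 + 5·0) = (24, 12, 4)
w2 = Lw1 = (6·24 + 3·12 + 1·4; 3·24 + 7·12 + 3·4; 1·24 + 3·12 + 5·4) = (184, 168, 80)
w3 = Lw2 = (1688, 1968, 1088)
w4 = Lw3 = (17120, 22104, 13032)
The requested component of w4 is 13032.

13032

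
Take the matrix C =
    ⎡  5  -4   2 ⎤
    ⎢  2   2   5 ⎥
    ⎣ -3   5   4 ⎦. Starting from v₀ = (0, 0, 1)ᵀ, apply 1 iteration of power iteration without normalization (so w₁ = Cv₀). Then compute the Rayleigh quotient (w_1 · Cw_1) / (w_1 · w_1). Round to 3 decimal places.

6.800

w1 = Cv₀ = (2, 5, 4)
Cw1 = (-2, 34, 35)
w1·Cw1 = 2·(-2) + 5·34 + 4·35 = 306; w1·w1 = 2·2 + 5·5 + 4·4 = 45
λ ≈ 306/45 = 6.800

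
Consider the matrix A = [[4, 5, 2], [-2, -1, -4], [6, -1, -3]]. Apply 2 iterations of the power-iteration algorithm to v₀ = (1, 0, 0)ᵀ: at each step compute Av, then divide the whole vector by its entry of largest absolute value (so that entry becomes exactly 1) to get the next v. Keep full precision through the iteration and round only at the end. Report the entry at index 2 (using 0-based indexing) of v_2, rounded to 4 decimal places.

Av0 = (4.00000, -2.00000, 6.00000); divide by 6.00000 → v1 = (0.66667, -0.33333, 1.00000)
Av1 = (3.00000, -5.00000, 1.33333); divide by -5.00000 → v2 = (-0.60000, 1.00000, -0.26667)
Requested entry of v2: 8/-30 = -0.2667

-0.2667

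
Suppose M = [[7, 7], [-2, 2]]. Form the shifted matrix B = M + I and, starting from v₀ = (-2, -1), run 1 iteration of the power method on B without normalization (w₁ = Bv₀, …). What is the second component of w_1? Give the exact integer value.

B = M + I has rows (8, 7); (-2, 3)
w1 = Bv₀ = (-23, 1)
Requested component of w1: 1

1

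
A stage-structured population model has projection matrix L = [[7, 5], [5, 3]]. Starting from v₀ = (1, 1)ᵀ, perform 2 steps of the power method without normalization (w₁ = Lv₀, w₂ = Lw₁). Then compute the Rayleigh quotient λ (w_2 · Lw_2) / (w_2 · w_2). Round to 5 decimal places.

10.38516

w1 = Lv₀ = (12, 8)
w2 = Lw1 = (124, 84)
Lw2 = (1288, 872)
w2·Lw2 = 124·1288 + 84·872 = 232960; w2·w2 = 124·124 + 84·84 = 22432
λ ≈ 232960/22432 = 10.38516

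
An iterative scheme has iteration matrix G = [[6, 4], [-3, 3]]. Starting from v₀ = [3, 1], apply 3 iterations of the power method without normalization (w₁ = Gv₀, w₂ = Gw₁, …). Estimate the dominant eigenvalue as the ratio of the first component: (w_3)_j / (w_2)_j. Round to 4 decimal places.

w1 = Gv₀ = (6·3 + 4·1; (-3)·3 + 3·1) = (22, -6)
w2 = Gw1 = (6·22 + 4·(-6); (-3)·22 + 3·(-6)) = (108, -84)
w3 = Gw2 = (312, -576)
Ratio at component: 312 / 108 = 2.8889

2.8889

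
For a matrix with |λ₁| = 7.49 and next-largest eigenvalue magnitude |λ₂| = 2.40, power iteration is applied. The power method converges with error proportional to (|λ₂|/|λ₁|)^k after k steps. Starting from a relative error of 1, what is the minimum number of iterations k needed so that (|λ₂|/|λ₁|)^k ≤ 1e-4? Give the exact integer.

9

|λ₂/λ₁| = 2.40/7.49 = 0.32043
Need k ≥ ln(1e-4) / ln(0.32043) = -9.2103 / -1.1381 ≈ 8.093
Smallest integer k satisfying the bound: 9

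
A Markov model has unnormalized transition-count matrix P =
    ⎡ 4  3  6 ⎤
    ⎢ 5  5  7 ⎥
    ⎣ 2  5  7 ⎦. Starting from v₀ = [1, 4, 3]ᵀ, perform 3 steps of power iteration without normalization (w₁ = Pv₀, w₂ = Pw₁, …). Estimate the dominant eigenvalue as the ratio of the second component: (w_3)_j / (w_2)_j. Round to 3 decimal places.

w1 = Pv₀ = (4·1 + 3·4 + 6·3; 5·1 + 5·4 + 7·3; 2·1 + 5·4 + 7·3) = (34, 46, 43)
w2 = Pw1 = (4·34 + 3·46 + 6·43; 5·34 + 5·46 + 7·43; 2·34 + 5·46 + 7·43) = (532, 701, 599)
w3 = Pw2 = (7825, 10358, 8762)
Ratio at component: 10358 / 701 = 14.776

λ ≈ 14.776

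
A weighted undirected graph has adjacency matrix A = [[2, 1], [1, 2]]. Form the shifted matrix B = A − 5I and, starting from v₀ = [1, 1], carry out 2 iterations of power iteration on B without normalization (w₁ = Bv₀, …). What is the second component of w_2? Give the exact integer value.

4

B = A − 5I has rows (-3, 1); (1, -3)
w1 = Bv₀ = ((-3)·1 + 1·1; 1·1 + (-3)·1) = (-2, -2)
w2 = Bw1 = ((-3)·(-2) + 1·(-2); 1·(-2) + (-3)·(-2)) = (4, 4)
Requested component of w2: 4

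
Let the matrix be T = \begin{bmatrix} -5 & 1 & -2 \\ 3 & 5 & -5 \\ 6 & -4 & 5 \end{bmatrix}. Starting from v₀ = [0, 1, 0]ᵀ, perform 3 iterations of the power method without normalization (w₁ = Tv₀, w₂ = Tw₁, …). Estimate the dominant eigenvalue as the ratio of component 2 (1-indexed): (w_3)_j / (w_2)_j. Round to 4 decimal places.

9.0417

w1 = Tv₀ = ((-5)·0 + 1·1 + (-2)·0; 3·0 + 5·1 + (-5)·0; 6·0 + (-4)·1 + 5·0) = (1, 5, -4)
w2 = Tw1 = ((-5)·1 + 1·5 + (-2)·(-4); 3·1 + 5·5 + (-5)·(-4); 6·1 + (-4)·5 + 5·(-4)) = (8, 48, -34)
w3 = Tw2 = (76, 434, -314)
Ratio at component: 434 / 48 = 9.0417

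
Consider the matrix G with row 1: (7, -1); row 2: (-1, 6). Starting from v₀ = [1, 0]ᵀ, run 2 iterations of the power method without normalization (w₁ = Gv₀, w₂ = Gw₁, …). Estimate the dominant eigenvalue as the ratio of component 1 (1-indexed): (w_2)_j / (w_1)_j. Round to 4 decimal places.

w1 = Gv₀ = (7·1 + (-1)·0; (-1)·1 + 6·0) = (7, -1)
w2 = Gw1 = (7·7 + (-1)·(-1); (-1)·7 + 6·(-1)) = (50, -13)
Ratio at component: 50 / 7 = 7.1429

λ ≈ 7.1429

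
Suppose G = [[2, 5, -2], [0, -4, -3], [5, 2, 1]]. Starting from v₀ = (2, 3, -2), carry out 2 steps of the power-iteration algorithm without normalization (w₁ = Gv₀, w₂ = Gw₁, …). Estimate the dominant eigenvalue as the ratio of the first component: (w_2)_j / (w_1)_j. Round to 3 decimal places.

w1 = Gv₀ = (2·2 + 5·3 + (-2)·(-2); 0·2 + (-4)·3 + (-3)·(-2); 5·2 + 2·3 + 1·(-2)) = (23, -6, 14)
w2 = Gw1 = (2·23 + 5·(-6) + (-2)·14; 0·23 + (-4)·(-6) + (-3)·14; 5·23 + 2·(-6) + 1·14) = (-12, -18, 117)
Ratio at component: -12 / 23 = -0.522

-0.522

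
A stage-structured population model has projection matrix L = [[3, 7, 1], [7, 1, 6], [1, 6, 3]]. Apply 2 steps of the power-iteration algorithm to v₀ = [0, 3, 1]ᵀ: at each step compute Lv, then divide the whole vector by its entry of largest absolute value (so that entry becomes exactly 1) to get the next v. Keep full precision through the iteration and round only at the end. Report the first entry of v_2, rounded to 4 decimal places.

0.5190

Lv0 = (22.00000, 9.00000, 21.00000); divide by 22.00000 → v1 = (1.00000, 0.40909, 0.95455)
Lv1 = (6.81818, 13.13636, 6.31818); divide by 13.13636 → v2 = (0.51903, 1.00000, 0.48097)
Requested entry of v2: 150/289 = 0.5190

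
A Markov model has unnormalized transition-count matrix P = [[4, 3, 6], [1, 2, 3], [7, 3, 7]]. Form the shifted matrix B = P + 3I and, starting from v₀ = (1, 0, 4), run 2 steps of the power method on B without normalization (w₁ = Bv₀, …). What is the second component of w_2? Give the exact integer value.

237

B = P + 3I has rows (7, 3, 6); (1, 5, 3); (7, 3, 10)
w1 = Bv₀ = (31, 13, 47)
w2 = Bw1 = (538, 237, 726)
Requested component of w2: 237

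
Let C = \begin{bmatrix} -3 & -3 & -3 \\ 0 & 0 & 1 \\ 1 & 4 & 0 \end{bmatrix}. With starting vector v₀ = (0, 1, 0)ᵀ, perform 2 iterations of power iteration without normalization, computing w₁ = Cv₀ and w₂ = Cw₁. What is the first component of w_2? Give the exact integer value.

-3

w1 = Cv₀ = ((-3)·0 + (-3)·1 + (-3)·0; 0·0 + 0·1 + 1·0; 1·0 + 4·1 + 0·0) = (-3, 0, 4)
w2 = Cw1 = ((-3)·(-3) + (-3)·0 + (-3)·4; 0·(-3) + 0·0 + 1·4; 1·(-3) + 4·0 + 0·4) = (-3, 4, -3)
The requested component of w2 is -3.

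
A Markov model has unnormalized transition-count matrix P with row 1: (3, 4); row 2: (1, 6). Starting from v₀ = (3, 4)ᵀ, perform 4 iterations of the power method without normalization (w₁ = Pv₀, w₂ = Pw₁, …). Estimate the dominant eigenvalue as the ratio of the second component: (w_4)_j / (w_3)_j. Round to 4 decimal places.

λ ≈ 6.9939

w1 = Pv₀ = (3·3 + 4·4; 1·3 + 6·4) = (25, 27)
w2 = Pw1 = (3·25 + 4·27; 1·25 + 6·27) = (183, 187)
w3 = Pw2 = (1297, 1305)
w4 = Pw3 = (9111, 9127)
Ratio at component: 9127 / 1305 = 6.9939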